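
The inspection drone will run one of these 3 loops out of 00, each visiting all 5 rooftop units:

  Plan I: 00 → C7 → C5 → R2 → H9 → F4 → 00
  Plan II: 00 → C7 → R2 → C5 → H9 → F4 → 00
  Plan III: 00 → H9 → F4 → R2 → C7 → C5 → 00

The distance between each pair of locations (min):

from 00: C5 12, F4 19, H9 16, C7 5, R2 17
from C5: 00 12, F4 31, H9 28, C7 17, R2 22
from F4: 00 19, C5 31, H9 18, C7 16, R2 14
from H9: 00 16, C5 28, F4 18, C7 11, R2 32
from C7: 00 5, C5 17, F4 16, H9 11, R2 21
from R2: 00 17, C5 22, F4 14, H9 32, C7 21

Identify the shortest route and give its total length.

Shortest is Plan III, total 98 min.

Plan I: 5 + 17 + 22 + 32 + 18 + 19 = 113
Plan II: 5 + 21 + 22 + 28 + 18 + 19 = 113
Plan III: 16 + 18 + 14 + 21 + 17 + 12 = 98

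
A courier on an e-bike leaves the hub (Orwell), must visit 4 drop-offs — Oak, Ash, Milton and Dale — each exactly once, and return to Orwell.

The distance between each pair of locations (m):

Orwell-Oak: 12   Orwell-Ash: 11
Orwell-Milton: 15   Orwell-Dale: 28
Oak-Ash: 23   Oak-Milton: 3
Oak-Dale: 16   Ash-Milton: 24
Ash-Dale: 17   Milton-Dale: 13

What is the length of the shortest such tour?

Minimum total distance: 56 m.

With 4 stops there are 4!/2 = 12 distinct round trips (a route and its reverse cost the same).
Orwell→Oak→Ash→Milton→Dale→Orwell: 12+23+24+13+28 = 100
Orwell→Oak→Ash→Dale→Milton→Orwell: 12+23+17+13+15 = 80
Orwell→Oak→Milton→Ash→Dale→Orwell: 12+3+24+17+28 = 84
Orwell→Oak→Milton→Dale→Ash→Orwell: 12+3+13+17+11 = 56
Orwell→Oak→Dale→Ash→Milton→Orwell: 12+16+17+24+15 = 84
Orwell→Oak→Dale→Milton→Ash→Orwell: 12+16+13+24+11 = 76
Orwell→Ash→Oak→Milton→Dale→Orwell: 11+23+3+13+28 = 78
Orwell→Ash→Oak→Dale→Milton→Orwell: 11+23+16+13+15 = 78
Orwell→Ash→Milton→Oak→Dale→Orwell: 11+24+3+16+28 = 82
Orwell→Ash→Dale→Oak→Milton→Orwell: 11+17+16+3+15 = 62
Orwell→Milton→Oak→Ash→Dale→Orwell: 15+3+23+17+28 = 86
Orwell→Milton→Ash→Oak→Dale→Orwell: 15+24+23+16+28 = 106
The minimum is 56.
One optimal route: Orwell → Oak → Milton → Dale → Ash → Orwell (or its reverse).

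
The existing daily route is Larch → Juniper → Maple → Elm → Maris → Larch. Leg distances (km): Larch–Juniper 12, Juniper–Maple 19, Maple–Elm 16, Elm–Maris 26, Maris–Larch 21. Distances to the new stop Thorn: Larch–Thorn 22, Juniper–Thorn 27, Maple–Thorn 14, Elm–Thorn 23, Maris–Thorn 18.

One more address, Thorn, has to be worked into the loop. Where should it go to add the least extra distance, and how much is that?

+15 km — insert Thorn between Elm and Maris.

Insertion cost between consecutive stops i–j is d(i,Thorn) + d(Thorn,j) − d(i,j):
  between Larch and Juniper: 22 + 27 − 12 = 37
  between Juniper and Maple: 27 + 14 − 19 = 22
  between Maple and Elm: 14 + 23 − 16 = 21
  between Elm and Maris: 23 + 18 − 26 = 15
  between Maris and Larch: 18 + 22 − 21 = 19
Cheapest insertion is between Elm and Maris, adding 15.
New total = 94 + 15 = 109.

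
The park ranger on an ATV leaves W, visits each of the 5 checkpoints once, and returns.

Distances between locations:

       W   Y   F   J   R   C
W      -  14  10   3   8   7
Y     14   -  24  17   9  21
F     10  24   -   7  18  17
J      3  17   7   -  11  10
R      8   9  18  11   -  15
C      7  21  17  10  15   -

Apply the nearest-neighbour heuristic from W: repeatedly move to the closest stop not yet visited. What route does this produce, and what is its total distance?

Total distance 65 via the nearest-neighbour route W → J → F → C → R → Y → W.

From W: distances to unvisited — J=3, C=7, R=8, F=10, Y=14. Nearest is J (3).
From J: distances to unvisited — F=7, C=10, R=11, Y=17. Nearest is F (7).
From F: distances to unvisited — C=17, R=18, Y=24. Nearest is C (17).
From C: distances to unvisited — R=15, Y=21. Nearest is R (15).
From R: distances to unvisited — Y=9. Nearest is Y (9).
Return Y→W: 14.
Total = 3 + 7 + 17 + 15 + 9 + 14 = 65.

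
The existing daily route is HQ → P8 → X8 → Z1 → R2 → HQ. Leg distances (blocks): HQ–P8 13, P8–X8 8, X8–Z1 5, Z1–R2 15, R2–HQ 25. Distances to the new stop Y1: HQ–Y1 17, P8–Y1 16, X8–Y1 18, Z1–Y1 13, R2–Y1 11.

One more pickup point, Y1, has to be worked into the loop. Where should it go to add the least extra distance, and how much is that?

Insertion cost between consecutive stops i–j is d(i,Y1) + d(Y1,j) − d(i,j):
  between HQ and P8: 17 + 16 − 13 = 20
  between P8 and X8: 16 + 18 − 8 = 26
  between X8 and Z1: 18 + 13 − 5 = 26
  between Z1 and R2: 13 + 11 − 15 = 9
  between R2 and HQ: 11 + 17 − 25 = 3
Cheapest insertion is between R2 and HQ, adding 3.
New total = 66 + 3 = 69.

Minimum extra distance: 3 blocks, inserting Y1 between R2 and HQ.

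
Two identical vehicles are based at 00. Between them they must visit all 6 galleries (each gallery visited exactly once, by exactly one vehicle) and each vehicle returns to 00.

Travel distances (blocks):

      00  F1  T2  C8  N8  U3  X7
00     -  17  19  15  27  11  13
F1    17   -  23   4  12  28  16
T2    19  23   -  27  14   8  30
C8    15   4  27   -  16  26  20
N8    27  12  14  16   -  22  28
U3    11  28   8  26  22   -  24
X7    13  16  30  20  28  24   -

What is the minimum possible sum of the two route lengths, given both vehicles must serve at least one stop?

90 blocks — the smallest possible combined total.

There are 2^5 − 1 = 31 ways to divide the 6 stops into two non-empty groups. For each, the best each vehicle can do is its own shortest tour through its group:
  {F1} + {T2, C8, N8, U3, X7}: 34 + 82 = 116
  {T2} + {F1, C8, N8, U3, X7}: 38 + 82 = 120
  {F1, T2} + {C8, N8, U3, X7}: 59 + 82 = 141
  {C8} + {F1, T2, N8, U3, X7}: 30 + 74 = 104
  {F1, C8} + {T2, N8, U3, X7}: 36 + 74 = 110
  {T2, C8} + {F1, N8, U3, X7}: 61 + 74 = 135
  … (31 splits in total)
  {F1, T2, C8, N8, U3} + {X7}: 64 + 26 = 90  ← best
Best: vehicle 1 00 → C8 → F1 → N8 → T2 → U3 → 00 = 64; vehicle 2 00 → X7 → 00 = 26; combined 90.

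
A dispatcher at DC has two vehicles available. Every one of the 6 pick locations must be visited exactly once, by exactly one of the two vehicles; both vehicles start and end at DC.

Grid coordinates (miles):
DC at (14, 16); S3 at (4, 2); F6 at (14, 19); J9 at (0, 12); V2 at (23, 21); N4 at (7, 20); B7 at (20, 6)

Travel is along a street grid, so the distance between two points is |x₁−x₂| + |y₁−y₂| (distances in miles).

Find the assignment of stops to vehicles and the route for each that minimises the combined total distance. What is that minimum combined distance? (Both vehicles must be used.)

Try each way of splitting the stops between the two vehicles (each non-empty) and, for each split, find the best tour for each vehicle:
  {S3} + {F6, J9, V2, N4, B7}: 48 + 84 = 132
  {F6} + {S3, J9, V2, N4, B7}: 6 + 92 = 98
  {S3, F6} + {J9, V2, N4, B7}: 54 + 84 = 138
  {J9} + {S3, F6, V2, N4, B7}: 36 + 84 = 120
  {S3, J9} + {F6, V2, N4, B7}: 56 + 62 = 118
  {F6, J9} + {S3, V2, N4, B7}: 42 + 84 = 126
  … (31 splits in total)
Best: vehicle 1 DC → F6 → DC = 6; vehicle 2 DC → V2 → B7 → S3 → J9 → N4 → DC = 92; combined 98.

98 miles — the smallest possible combined total.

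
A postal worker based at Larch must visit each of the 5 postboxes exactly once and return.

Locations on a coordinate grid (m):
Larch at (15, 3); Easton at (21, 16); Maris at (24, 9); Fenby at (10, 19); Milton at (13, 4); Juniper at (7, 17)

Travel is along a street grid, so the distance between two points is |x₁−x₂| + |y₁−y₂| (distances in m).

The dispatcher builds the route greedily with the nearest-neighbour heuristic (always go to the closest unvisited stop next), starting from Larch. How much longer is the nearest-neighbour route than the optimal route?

4 m longer than the optimal tour.

From Larch: Milton=3, Maris=15, Easton=19, Fenby=21, Juniper=22 → choose Milton (3).
From Milton: Maris=16, Fenby=18, Juniper=19, Easton=20 → choose Maris (16).
From Maris: Easton=10, Fenby=24, Juniper=25 → choose Easton (10).
From Easton: Fenby=14, Juniper=15 → choose Fenby (14).
From Fenby: Juniper=5 → choose Juniper (5).
NN route Larch → Milton → Maris → Easton → Fenby → Juniper → Larch costs 70.
Optimal: Larch → Maris → Easton → Fenby → Juniper → Milton → Larch costs 66 (by enumerating all 60 distinct tours).
Excess = 70 − 66 = 4.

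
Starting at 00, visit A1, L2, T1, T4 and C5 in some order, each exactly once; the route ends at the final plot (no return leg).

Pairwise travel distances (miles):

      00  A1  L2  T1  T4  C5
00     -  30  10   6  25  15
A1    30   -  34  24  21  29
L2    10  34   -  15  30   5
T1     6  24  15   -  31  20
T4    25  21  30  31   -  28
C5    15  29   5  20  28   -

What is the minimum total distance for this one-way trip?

There are 5! = 120 possible orderings.
00 - A1 - L2 - T1 - T4 - C5: 30+34+15+31+28 = 138
00 - A1 - L2 - T1 - C5 - T4: 30+34+15+20+28 = 127
00 - A1 - L2 - T4 - T1 - C5: 30+34+30+31+20 = 145
00 - A1 - L2 - T4 - C5 - T1: 30+34+30+28+20 = 142
00 - A1 - L2 - C5 - T1 - T4: 30+34+5+20+31 = 120
00 - A1 - L2 - C5 - T4 - T1: 30+34+5+28+31 = 128
00 - A1 - T1 - L2 - T4 - C5: 30+24+15+30+28 = 127
00 - A1 - T1 - L2 - C5 - T4: 30+24+15+5+28 = 102
00 - A1 - T1 - T4 - L2 - C5: 30+24+31+30+5 = 120
00 - A1 - T1 - T4 - C5 - L2: 30+24+31+28+5 = 118
00 - A1 - T1 - C5 - L2 - T4: 30+24+20+5+30 = 109
00 - A1 - T1 - C5 - T4 - L2: 30+24+20+28+30 = 132
00 - A1 - T4 - L2 - T1 - C5: 30+21+30+15+20 = 116
00 - A1 - T4 - L2 - C5 - T1: 30+21+30+5+20 = 106
… (106 more)
00 - T1 - L2 - C5 - T4 - A1: 6+15+5+28+21 = 75  ← best
The minimum is 75.
One shortest path: 00 → T1 → L2 → C5 → T4 → A1.

75 miles — the minimum one-way total.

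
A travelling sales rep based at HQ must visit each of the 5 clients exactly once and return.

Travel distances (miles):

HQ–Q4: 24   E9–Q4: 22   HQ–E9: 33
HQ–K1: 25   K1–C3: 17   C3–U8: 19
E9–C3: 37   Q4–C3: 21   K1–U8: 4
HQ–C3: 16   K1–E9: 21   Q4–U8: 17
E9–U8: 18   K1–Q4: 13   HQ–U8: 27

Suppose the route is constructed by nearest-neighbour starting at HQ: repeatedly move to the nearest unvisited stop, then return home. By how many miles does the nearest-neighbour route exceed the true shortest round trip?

HQ: C3=16, Q4=24, K1=25, U8=27, E9=33 ⇒ C3
C3: K1=17, U8=19, Q4=21, E9=37 ⇒ K1
K1: U8=4, Q4=13, E9=21 ⇒ U8
U8: Q4=17, E9=18 ⇒ Q4
Q4: E9=22 ⇒ E9
NN route HQ → C3 → K1 → U8 → Q4 → E9 → HQ costs 109.
Optimal: HQ → Q4 → E9 → U8 → K1 → C3 → HQ costs 101 (by enumerating all 60 distinct tours).
Excess = 109 − 101 = 8.

The nearest-neighbour route is 8 miles longer than optimal.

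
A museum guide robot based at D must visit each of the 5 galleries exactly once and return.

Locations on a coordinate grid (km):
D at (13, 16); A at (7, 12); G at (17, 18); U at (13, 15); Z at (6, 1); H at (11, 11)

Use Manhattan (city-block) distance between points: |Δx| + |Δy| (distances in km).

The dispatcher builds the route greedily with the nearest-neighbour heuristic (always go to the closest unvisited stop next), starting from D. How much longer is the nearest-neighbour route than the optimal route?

D: U=1, G=6, H=7, A=10, Z=22 ⇒ U
U: H=6, G=7, A=9, Z=21 ⇒ H
H: A=5, G=13, Z=15 ⇒ A
A: Z=12, G=16 ⇒ Z
Z: G=28 ⇒ G
NN route D → U → H → A → Z → G → D costs 58.
Optimal: D → A → Z → H → U → G → D costs 56 (by enumerating all 60 distinct tours).
Excess = 58 − 56 = 2.

Excess over optimum: 2 km.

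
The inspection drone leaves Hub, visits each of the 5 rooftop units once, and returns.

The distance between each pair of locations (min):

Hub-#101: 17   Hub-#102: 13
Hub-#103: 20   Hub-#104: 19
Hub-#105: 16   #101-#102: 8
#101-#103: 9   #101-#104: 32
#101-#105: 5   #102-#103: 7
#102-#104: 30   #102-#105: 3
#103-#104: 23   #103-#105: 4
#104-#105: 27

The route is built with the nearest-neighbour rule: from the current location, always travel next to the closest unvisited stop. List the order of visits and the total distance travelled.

At Hub the remaining stops are #102 13, #105 16, #101 17, #104 19, #103 20; go to #102.
At #102 the remaining stops are #105 3, #103 7, #101 8, #104 30; go to #105.
At #105 the remaining stops are #103 4, #101 5, #104 27; go to #103.
At #103 the remaining stops are #101 9, #104 23; go to #101.
At #101 the remaining stops are #104 32; go to #104.
Return #104→Hub: 19.
Total = 13 + 3 + 4 + 9 + 32 + 19 = 80.

Nearest-neighbour total = 80 min; route Hub → #102 → #105 → #103 → #101 → #104 → Hub.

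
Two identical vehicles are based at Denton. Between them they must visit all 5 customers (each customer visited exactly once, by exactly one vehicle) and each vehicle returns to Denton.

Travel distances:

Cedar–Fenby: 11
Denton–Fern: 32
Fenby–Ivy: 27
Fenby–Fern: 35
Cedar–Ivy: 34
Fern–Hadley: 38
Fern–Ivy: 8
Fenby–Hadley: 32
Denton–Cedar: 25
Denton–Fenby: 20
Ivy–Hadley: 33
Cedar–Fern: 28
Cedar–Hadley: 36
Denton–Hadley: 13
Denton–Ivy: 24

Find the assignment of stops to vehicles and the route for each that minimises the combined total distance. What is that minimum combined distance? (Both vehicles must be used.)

Minimum combined distance: 117.

Check every non-empty split of the stops between the two vehicles; for each half take its own optimal tour:
  {Cedar} + {Fenby, Fern, Ivy, Hadley}: 50 + 106 = 156
  {Fenby} + {Cedar, Fern, Ivy, Hadley}: 40 + 107 = 147
  {Cedar, Fenby} + {Fern, Ivy, Hadley}: 56 + 83 = 139
  {Fern} + {Cedar, Fenby, Ivy, Hadley}: 64 + 109 = 173
  {Cedar, Fern} + {Fenby, Ivy, Hadley}: 85 + 93 = 178
  {Fenby, Fern} + {Cedar, Ivy, Hadley}: 87 + 105 = 192
  … (15 splits in total)
  {Cedar, Fenby, Fern, Ivy} + {Hadley}: 91 + 26 = 117  ← best
Best: vehicle 1 Denton → Fenby → Cedar → Fern → Ivy → Denton = 91; vehicle 2 Denton → Hadley → Denton = 26; combined 117.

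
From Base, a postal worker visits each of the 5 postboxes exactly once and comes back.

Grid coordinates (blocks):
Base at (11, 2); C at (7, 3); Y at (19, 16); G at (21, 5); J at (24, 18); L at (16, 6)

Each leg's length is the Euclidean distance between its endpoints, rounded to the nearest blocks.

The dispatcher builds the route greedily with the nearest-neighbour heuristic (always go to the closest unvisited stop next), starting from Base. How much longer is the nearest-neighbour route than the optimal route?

From Base: C=4, L=6, G=10, Y=16, J=21 → choose C (4).
From C: L=9, G=14, Y=18, J=23 → choose L (9).
From L: G=5, Y=10, J=14 → choose G (5).
From G: Y=11, J=13 → choose Y (11).
From Y: J=5 → choose J (5).
NN route Base → C → L → G → Y → J → Base costs 55.
Optimal: Base → C → Y → J → G → L → Base costs 51 (by enumerating all 60 distinct tours).
Excess = 55 − 51 = 4.

4 blocks longer than the optimal tour.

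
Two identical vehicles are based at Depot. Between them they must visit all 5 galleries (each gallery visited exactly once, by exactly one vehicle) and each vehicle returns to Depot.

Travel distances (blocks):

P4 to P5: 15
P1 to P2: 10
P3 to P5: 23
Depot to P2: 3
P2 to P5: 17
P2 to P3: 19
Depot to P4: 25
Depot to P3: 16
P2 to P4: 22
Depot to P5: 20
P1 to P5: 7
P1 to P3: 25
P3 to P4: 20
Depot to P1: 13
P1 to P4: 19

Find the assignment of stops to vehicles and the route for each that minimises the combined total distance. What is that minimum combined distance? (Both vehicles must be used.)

77 blocks — the smallest possible combined total.

Check every non-empty split of the stops between the two vehicles; for each half take its own optimal tour:
  {P1} + {P2, P3, P4, P5}: 26 + 71 = 97
  {P2} + {P1, P3, P4, P5}: 6 + 71 = 77
  {P1, P2} + {P3, P4, P5}: 26 + 71 = 97
  {P3} + {P1, P2, P4, P5}: 32 + 60 = 92
  {P1, P3} + {P2, P4, P5}: 54 + 60 = 114
  {P2, P3} + {P1, P4, P5}: 38 + 60 = 98
  … (15 splits in total)
Best: vehicle 1 Depot → P2 → Depot = 6; vehicle 2 Depot → P1 → P5 → P4 → P3 → Depot = 71; combined 77.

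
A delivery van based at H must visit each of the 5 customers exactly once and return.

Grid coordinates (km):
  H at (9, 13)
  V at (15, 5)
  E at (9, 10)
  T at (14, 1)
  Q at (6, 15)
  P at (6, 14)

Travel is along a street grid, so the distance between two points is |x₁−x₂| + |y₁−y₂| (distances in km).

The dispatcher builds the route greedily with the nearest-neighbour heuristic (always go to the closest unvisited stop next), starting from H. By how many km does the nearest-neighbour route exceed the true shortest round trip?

6 km longer than the optimal tour.

From H: E=3, P=4, Q=5, V=14, T=17 → choose E (3).
From E: P=7, Q=8, V=11, T=14 → choose P (7).
From P: Q=1, V=18, T=21 → choose Q (1).
From Q: V=19, T=22 → choose V (19).
From V: T=5 → choose T (5).
NN route H → E → P → Q → V → T → H costs 52.
Optimal: H → V → T → E → Q → P → H costs 46 (by enumerating all 60 distinct tours).
Excess = 52 − 46 = 6.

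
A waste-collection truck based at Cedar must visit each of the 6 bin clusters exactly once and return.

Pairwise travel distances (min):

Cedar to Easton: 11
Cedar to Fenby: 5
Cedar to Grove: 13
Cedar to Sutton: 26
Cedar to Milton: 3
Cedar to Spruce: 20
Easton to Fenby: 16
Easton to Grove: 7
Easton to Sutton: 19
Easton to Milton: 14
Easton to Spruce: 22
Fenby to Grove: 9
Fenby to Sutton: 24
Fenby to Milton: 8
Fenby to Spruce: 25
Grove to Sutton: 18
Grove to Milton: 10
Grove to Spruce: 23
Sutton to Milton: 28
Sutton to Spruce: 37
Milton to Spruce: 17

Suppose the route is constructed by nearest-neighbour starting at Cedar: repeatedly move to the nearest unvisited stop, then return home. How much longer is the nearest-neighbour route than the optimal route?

Cedar: Milton=3, Fenby=5, Easton=11, Grove=13, Spruce=20, Sutton=26 ⇒ Milton
Milton: Fenby=8, Grove=10, Easton=14, Spruce=17, Sutton=28 ⇒ Fenby
Fenby: Grove=9, Easton=16, Sutton=24, Spruce=25 ⇒ Grove
Grove: Easton=7, Sutton=18, Spruce=23 ⇒ Easton
Easton: Sutton=19, Spruce=22 ⇒ Sutton
Sutton: Spruce=37 ⇒ Spruce
NN route Cedar → Milton → Fenby → Grove → Easton → Sutton → Spruce → Cedar costs 103.
Optimal: Cedar → Fenby → Grove → Sutton → Easton → Spruce → Milton → Cedar costs 93 (by enumerating all 360 distinct tours).
Excess = 103 − 93 = 10.

Excess over optimum: 10 min.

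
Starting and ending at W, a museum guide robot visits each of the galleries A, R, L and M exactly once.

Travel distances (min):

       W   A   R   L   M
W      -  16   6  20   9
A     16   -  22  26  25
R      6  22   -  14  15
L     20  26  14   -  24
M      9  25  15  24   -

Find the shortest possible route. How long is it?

W - A - R - L - M - W: 16+22+14+24+9 = 85
W - A - R - M - L - W: 16+22+15+24+20 = 97
W - A - L - R - M - W: 16+26+14+15+9 = 80
W - A - L - M - R - W: 16+26+24+15+6 = 87
W - A - M - R - L - W: 16+25+15+14+20 = 90
W - A - M - L - R - W: 16+25+24+14+6 = 85
W - R - A - L - M - W: 6+22+26+24+9 = 87
W - R - A - M - L - W: 6+22+25+24+20 = 97
W - R - L - A - M - W: 6+14+26+25+9 = 80
W - R - M - A - L - W: 6+15+25+26+20 = 92
W - L - A - R - M - W: 20+26+22+15+9 = 92
W - L - R - A - M - W: 20+14+22+25+9 = 90
The minimum is 80.
One optimal route: W → A → L → R → M → W (or its reverse).

Minimum total distance: 80 min.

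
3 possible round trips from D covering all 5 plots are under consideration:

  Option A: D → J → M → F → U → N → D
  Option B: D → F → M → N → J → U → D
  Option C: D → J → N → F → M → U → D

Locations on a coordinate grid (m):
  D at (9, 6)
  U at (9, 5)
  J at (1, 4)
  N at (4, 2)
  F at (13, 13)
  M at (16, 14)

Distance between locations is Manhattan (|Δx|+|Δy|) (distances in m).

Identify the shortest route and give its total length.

Option A: 10 + 25 + 4 + 12 + 8 + 9 = 68
Option B: 11 + 4 + 24 + 5 + 9 + 1 = 54
Option C: 10 + 5 + 20 + 4 + 16 + 1 = 56

54 m — Option B is the shortest.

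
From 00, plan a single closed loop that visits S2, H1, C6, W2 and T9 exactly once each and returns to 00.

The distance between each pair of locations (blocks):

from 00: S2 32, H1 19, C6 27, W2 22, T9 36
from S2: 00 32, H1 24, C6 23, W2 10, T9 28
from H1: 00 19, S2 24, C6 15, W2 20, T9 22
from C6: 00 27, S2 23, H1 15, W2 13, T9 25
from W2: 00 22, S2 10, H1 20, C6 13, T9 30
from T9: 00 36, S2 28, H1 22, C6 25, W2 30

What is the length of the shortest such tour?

Shortest round trip = 119 blocks.

With 5 stops there are 5!/2 = 60 distinct round trips (a route and its reverse cost the same).
00→S2→H1→C6→W2→T9→00: 32+24+15+13+30+36 = 150
00→S2→H1→C6→T9→W2→00: 32+24+15+25+30+22 = 148
00→S2→H1→W2→C6→T9→00: 32+24+20+13+25+36 = 150
00→S2→H1→W2→T9→C6→00: 32+24+20+30+25+27 = 158
00→S2→H1→T9→C6→W2→00: 32+24+22+25+13+22 = 138
00→S2→H1→T9→W2→C6→00: 32+24+22+30+13+27 = 148
00→S2→C6→H1→W2→T9→00: 32+23+15+20+30+36 = 156
00→S2→C6→H1→T9→W2→00: 32+23+15+22+30+22 = 144
00→S2→C6→W2→H1→T9→00: 32+23+13+20+22+36 = 146
00→S2→C6→W2→T9→H1→00: 32+23+13+30+22+19 = 139
00→S2→C6→T9→H1→W2→00: 32+23+25+22+20+22 = 144
00→S2→C6→T9→W2→H1→00: 32+23+25+30+20+19 = 149
00→S2→W2→H1→C6→T9→00: 32+10+20+15+25+36 = 138
00→S2→W2→H1→T9→C6→00: 32+10+20+22+25+27 = 136
… (46 more)
00→H1→C6→T9→S2→W2→00: 19+15+25+28+10+22 = 119  ← best
The minimum is 119.
One optimal route: 00 → H1 → C6 → T9 → S2 → W2 → 00 (or its reverse).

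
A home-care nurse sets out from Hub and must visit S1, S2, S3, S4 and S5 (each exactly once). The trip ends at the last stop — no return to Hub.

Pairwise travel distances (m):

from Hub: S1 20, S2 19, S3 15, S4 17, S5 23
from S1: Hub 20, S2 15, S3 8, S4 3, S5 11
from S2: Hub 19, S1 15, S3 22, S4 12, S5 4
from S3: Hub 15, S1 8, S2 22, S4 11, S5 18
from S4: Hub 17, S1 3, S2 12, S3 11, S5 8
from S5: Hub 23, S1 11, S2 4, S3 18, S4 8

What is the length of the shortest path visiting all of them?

There are 5! = 120 possible orderings.
Hub - S1 - S2 - S3 - S4 - S5: 20+15+22+11+8 = 76
Hub - S1 - S2 - S3 - S5 - S4: 20+15+22+18+8 = 83
Hub - S1 - S2 - S4 - S3 - S5: 20+15+12+11+18 = 76
Hub - S1 - S2 - S4 - S5 - S3: 20+15+12+8+18 = 73
Hub - S1 - S2 - S5 - S3 - S4: 20+15+4+18+11 = 68
Hub - S1 - S2 - S5 - S4 - S3: 20+15+4+8+11 = 58
Hub - S1 - S3 - S2 - S4 - S5: 20+8+22+12+8 = 70
Hub - S1 - S3 - S2 - S5 - S4: 20+8+22+4+8 = 62
Hub - S1 - S3 - S4 - S2 - S5: 20+8+11+12+4 = 55
Hub - S1 - S3 - S4 - S5 - S2: 20+8+11+8+4 = 51
Hub - S1 - S3 - S5 - S2 - S4: 20+8+18+4+12 = 62
Hub - S1 - S3 - S5 - S4 - S2: 20+8+18+8+12 = 66
Hub - S1 - S4 - S2 - S3 - S5: 20+3+12+22+18 = 75
Hub - S1 - S4 - S2 - S5 - S3: 20+3+12+4+18 = 57
… (106 more)
Hub - S3 - S1 - S4 - S5 - S2: 15+8+3+8+4 = 38  ← best
The minimum is 38.
One shortest path: Hub → S3 → S1 → S4 → S5 → S2.

Shortest open route: 38 m.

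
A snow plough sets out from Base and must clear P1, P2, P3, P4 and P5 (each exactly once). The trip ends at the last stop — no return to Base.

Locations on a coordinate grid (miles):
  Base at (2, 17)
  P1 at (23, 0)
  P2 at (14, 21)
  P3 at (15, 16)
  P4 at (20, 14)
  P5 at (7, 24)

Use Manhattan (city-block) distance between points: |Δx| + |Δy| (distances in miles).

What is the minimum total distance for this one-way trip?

There are 5! = 120 possible orderings.
Base → P1 → P2 → P3 → P4 → P5: 38+30+6+7+23 = 104
Base → P1 → P2 → P3 → P5 → P4: 38+30+6+16+23 = 113
Base → P1 → P2 → P4 → P3 → P5: 38+30+13+7+16 = 104
Base → P1 → P2 → P4 → P5 → P3: 38+30+13+23+16 = 120
Base → P1 → P2 → P5 → P3 → P4: 38+30+10+16+7 = 101
Base → P1 → P2 → P5 → P4 → P3: 38+30+10+23+7 = 108
Base → P1 → P3 → P2 → P4 → P5: 38+24+6+13+23 = 104
Base → P1 → P3 → P2 → P5 → P4: 38+24+6+10+23 = 101
Base → P1 → P3 → P4 → P2 → P5: 38+24+7+13+10 = 92
Base → P1 → P3 → P4 → P5 → P2: 38+24+7+23+10 = 102
Base → P1 → P3 → P5 → P2 → P4: 38+24+16+10+13 = 101
Base → P1 → P3 → P5 → P4 → P2: 38+24+16+23+13 = 114
Base → P1 → P4 → P2 → P3 → P5: 38+17+13+6+16 = 90
Base → P1 → P4 → P2 → P5 → P3: 38+17+13+10+16 = 94
… (106 more)
Base → P5 → P2 → P3 → P4 → P1: 12+10+6+7+17 = 52  ← best
The minimum is 52.
One shortest path: Base → P5 → P2 → P3 → P4 → P1.

Minimum one-way distance = 52 miles.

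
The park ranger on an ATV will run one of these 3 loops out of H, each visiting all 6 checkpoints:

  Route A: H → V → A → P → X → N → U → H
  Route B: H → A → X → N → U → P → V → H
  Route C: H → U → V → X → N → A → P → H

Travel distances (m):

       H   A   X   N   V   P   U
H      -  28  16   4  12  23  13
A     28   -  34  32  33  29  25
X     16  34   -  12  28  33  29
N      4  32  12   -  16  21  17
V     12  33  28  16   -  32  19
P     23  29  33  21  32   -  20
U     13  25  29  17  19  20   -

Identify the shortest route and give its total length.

Shortest is Route A, total 149 m.

Route A: 12 + 33 + 29 + 33 + 12 + 17 + 13 = 149
Route B: 28 + 34 + 12 + 17 + 20 + 32 + 12 = 155
Route C: 13 + 19 + 28 + 12 + 32 + 29 + 23 = 156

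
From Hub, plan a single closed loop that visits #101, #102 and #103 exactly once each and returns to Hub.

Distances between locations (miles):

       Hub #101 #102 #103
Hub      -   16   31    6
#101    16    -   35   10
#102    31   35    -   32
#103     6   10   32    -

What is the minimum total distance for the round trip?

Shortest round trip = 82 miles.

Hub - #101 - #102 - #103 - Hub: 16+35+32+6 = 89
Hub - #101 - #103 - #102 - Hub: 16+10+32+31 = 89
Hub - #102 - #101 - #103 - Hub: 31+35+10+6 = 82
The minimum is 82.
One optimal route: Hub → #102 → #101 → #103 → Hub (or its reverse).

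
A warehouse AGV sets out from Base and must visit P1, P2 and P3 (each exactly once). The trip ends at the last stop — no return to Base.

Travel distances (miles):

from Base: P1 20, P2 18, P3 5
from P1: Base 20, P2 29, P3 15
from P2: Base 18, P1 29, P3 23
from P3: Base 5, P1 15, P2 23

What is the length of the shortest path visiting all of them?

There are 3! = 6 possible orderings.
Base→P1→P2→P3: 20+29+23 = 72
Base→P1→P3→P2: 20+15+23 = 58
Base→P2→P1→P3: 18+29+15 = 62
Base→P2→P3→P1: 18+23+15 = 56
Base→P3→P1→P2: 5+15+29 = 49
Base→P3→P2→P1: 5+23+29 = 57
The minimum is 49.
One shortest path: Base → P3 → P1 → P2.

Minimum one-way distance = 49 miles.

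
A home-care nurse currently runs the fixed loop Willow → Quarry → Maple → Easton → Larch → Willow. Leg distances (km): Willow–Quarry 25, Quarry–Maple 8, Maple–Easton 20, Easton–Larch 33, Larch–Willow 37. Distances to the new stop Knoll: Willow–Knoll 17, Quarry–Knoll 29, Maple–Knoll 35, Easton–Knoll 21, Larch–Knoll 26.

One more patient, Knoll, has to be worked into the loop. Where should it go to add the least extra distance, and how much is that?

Insertion cost between consecutive stops i–j is d(i,Knoll) + d(Knoll,j) − d(i,j):
  between Willow and Quarry: 17 + 29 − 25 = 21
  between Quarry and Maple: 29 + 35 − 8 = 56
  between Maple and Easton: 35 + 21 − 20 = 36
  between Easton and Larch: 21 + 26 − 33 = 14
  between Larch and Willow: 26 + 17 − 37 = 6
Cheapest insertion is between Larch and Willow, adding 6.
New total = 123 + 6 = 129.

+6 km — insert Knoll between Larch and Willow.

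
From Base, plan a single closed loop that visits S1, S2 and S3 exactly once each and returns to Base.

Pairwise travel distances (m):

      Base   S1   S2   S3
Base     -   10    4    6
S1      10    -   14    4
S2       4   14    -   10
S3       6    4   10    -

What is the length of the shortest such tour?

28 m — the shortest possible round trip.

There are 3 distinct closed tours to check (reversals are equivalent).
Base → S1 → S2 → S3 → Base: 10+14+10+6 = 40
Base → S1 → S3 → S2 → Base: 10+4+10+4 = 28
Base → S2 → S1 → S3 → Base: 4+14+4+6 = 28
The minimum is 28.
One optimal route: Base → S1 → S3 → S2 → Base (or its reverse).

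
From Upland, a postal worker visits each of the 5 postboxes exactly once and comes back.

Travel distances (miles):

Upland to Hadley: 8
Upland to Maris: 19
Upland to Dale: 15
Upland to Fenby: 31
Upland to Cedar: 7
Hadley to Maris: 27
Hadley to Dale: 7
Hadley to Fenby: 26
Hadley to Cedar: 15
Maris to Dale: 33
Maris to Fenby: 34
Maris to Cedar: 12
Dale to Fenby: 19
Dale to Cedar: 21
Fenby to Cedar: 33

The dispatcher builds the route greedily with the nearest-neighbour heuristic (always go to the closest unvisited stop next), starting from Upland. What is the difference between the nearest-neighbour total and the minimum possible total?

From Upland: Cedar=7, Hadley=8, Dale=15, Maris=19, Fenby=31 → choose Cedar (7).
From Cedar: Maris=12, Hadley=15, Dale=21, Fenby=33 → choose Maris (12).
From Maris: Hadley=27, Dale=33, Fenby=34 → choose Hadley (27).
From Hadley: Dale=7, Fenby=26 → choose Dale (7).
From Dale: Fenby=19 → choose Fenby (19).
NN route Upland → Cedar → Maris → Hadley → Dale → Fenby → Upland costs 103.
Optimal: Upland → Hadley → Dale → Fenby → Maris → Cedar → Upland costs 87 (by enumerating all 60 distinct tours).
Excess = 103 − 87 = 16.

The nearest-neighbour route is 16 miles longer than optimal.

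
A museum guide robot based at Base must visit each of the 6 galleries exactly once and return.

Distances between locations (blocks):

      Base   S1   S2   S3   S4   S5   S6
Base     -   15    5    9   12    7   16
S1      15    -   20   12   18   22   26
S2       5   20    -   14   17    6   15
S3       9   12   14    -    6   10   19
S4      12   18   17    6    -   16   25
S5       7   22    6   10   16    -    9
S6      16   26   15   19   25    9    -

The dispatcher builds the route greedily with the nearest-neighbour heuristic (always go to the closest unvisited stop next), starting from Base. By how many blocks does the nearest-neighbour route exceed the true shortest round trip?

Excess over optimum: 2 blocks.

From Base: S2=5, S5=7, S3=9, S4=12, S1=15, S6=16 → choose S2 (5).
From S2: S5=6, S3=14, S6=15, S4=17, S1=20 → choose S5 (6).
From S5: S6=9, S3=10, S4=16, S1=22 → choose S6 (9).
From S6: S3=19, S4=25, S1=26 → choose S3 (19).
From S3: S4=6, S1=12 → choose S4 (6).
From S4: S1=18 → choose S1 (18).
NN route Base → S2 → S5 → S6 → S3 → S4 → S1 → Base costs 78.
Optimal: Base → S2 → S5 → S6 → S1 → S3 → S4 → Base costs 76 (by enumerating all 360 distinct tours).
Excess = 78 − 76 = 2.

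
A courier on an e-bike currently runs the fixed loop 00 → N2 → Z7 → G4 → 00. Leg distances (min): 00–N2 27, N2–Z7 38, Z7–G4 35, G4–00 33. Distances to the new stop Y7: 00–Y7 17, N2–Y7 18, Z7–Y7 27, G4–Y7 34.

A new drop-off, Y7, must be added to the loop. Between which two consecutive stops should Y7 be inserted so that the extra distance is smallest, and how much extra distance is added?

Insertion cost between consecutive stops i–j is d(i,Y7) + d(Y7,j) − d(i,j):
  between 00 and N2: 17 + 18 − 27 = 8
  between N2 and Z7: 18 + 27 − 38 = 7
  between Z7 and G4: 27 + 34 − 35 = 26
  between G4 and 00: 34 + 17 − 33 = 18
Cheapest insertion is between N2 and Z7, adding 7.
New total = 133 + 7 = 140.

+7 min — insert Y7 between N2 and Z7.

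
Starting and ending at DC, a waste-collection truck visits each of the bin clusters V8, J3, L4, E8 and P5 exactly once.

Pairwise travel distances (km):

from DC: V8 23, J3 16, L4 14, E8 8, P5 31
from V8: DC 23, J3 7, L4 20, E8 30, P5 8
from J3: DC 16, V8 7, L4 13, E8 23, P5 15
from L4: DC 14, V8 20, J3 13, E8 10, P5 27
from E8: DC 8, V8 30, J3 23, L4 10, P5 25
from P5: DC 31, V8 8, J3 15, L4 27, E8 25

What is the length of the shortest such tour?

DC-V8-J3-L4-E8-P5-DC: 23+7+13+10+25+31 = 109
DC-V8-J3-L4-P5-E8-DC: 23+7+13+27+25+8 = 103
DC-V8-J3-E8-L4-P5-DC: 23+7+23+10+27+31 = 121
DC-V8-J3-E8-P5-L4-DC: 23+7+23+25+27+14 = 119
DC-V8-J3-P5-L4-E8-DC: 23+7+15+27+10+8 = 90
DC-V8-J3-P5-E8-L4-DC: 23+7+15+25+10+14 = 94
DC-V8-L4-J3-E8-P5-DC: 23+20+13+23+25+31 = 135
DC-V8-L4-J3-P5-E8-DC: 23+20+13+15+25+8 = 104
DC-V8-L4-E8-J3-P5-DC: 23+20+10+23+15+31 = 122
DC-V8-L4-E8-P5-J3-DC: 23+20+10+25+15+16 = 109
DC-V8-L4-P5-J3-E8-DC: 23+20+27+15+23+8 = 116
DC-V8-L4-P5-E8-J3-DC: 23+20+27+25+23+16 = 134
DC-V8-E8-J3-L4-P5-DC: 23+30+23+13+27+31 = 147
DC-V8-E8-J3-P5-L4-DC: 23+30+23+15+27+14 = 132
… (46 more)
DC-L4-J3-V8-P5-E8-DC: 14+13+7+8+25+8 = 75  ← best
The minimum is 75.
One optimal route: DC → L4 → J3 → V8 → P5 → E8 → DC (or its reverse).

75 km — the shortest possible round trip.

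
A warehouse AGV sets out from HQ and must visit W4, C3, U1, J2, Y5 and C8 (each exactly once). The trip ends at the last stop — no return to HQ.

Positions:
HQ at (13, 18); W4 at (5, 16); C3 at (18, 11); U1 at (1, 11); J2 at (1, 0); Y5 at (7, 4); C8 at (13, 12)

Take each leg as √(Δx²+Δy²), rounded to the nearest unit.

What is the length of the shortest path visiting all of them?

There are 6! = 720 possible orderings.
HQ→W4→C3→U1→J2→Y5→C8: 8+14+17+11+7+10 = 67
HQ→W4→C3→U1→J2→C8→Y5: 8+14+17+11+17+10 = 77
HQ→W4→C3→U1→Y5→J2→C8: 8+14+17+9+7+17 = 72
HQ→W4→C3→U1→Y5→C8→J2: 8+14+17+9+10+17 = 75
HQ→W4→C3→U1→C8→J2→Y5: 8+14+17+12+17+7 = 75
HQ→W4→C3→U1→C8→Y5→J2: 8+14+17+12+10+7 = 68
HQ→W4→C3→J2→U1→Y5→C8: 8+14+20+11+9+10 = 72
HQ→W4→C3→J2→U1→C8→Y5: 8+14+20+11+12+10 = 75
… (712 more)
HQ→C3→C8→W4→U1→Y5→J2: 9+5+9+6+9+7 = 45  ← best
The minimum is 45.
One shortest path: HQ → C3 → C8 → W4 → U1 → Y5 → J2.

Minimum one-way distance = 45.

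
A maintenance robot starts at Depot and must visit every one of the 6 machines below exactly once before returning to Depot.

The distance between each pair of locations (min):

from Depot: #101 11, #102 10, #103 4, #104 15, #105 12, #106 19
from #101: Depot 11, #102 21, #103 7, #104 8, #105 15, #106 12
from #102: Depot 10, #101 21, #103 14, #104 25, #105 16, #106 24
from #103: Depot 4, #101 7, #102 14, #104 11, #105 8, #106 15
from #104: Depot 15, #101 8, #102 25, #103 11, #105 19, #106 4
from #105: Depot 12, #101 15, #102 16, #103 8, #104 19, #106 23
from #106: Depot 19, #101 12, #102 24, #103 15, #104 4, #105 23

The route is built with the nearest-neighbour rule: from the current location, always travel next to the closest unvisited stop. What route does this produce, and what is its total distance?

72 min along Depot → #103 → #101 → #104 → #106 → #105 → #102 → Depot.

Depot → [#103:4 / #102:10 / #101:11 / #105:12 / #104:15 / #106:19] → #103 (4)
#103 → [#101:7 / #105:8 / #104:11 / #102:14 / #106:15] → #101 (7)
#101 → [#104:8 / #106:12 / #105:15 / #102:21] → #104 (8)
#104 → [#106:4 / #105:19 / #102:25] → #106 (4)
#106 → [#105:23 / #102:24] → #105 (23)
#105 → [#102:16] → #102 (16)
Return #102→Depot: 10.
Total = 4 + 7 + 8 + 4 + 23 + 16 + 10 = 72.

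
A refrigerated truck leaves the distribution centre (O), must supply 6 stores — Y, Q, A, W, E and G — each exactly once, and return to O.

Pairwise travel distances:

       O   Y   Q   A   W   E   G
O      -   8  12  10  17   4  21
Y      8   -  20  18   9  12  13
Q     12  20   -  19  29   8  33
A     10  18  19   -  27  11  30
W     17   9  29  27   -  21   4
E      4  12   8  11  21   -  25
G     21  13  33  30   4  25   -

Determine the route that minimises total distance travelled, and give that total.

With 6 stops there are 6!/2 = 360 distinct round trips (a route and its reverse cost the same).
O→Y→Q→A→W→E→G→O: 8+20+19+27+21+25+21 = 141
O→Y→Q→A→W→G→E→O: 8+20+19+27+4+25+4 = 107
O→Y→Q→A→E→W→G→O: 8+20+19+11+21+4+21 = 104
O→Y→Q→A→E→G→W→O: 8+20+19+11+25+4+17 = 104
O→Y→Q→A→G→W→E→O: 8+20+19+30+4+21+4 = 106
O→Y→Q→A→G→E→W→O: 8+20+19+30+25+21+17 = 140
O→Y→Q→W→A→E→G→O: 8+20+29+27+11+25+21 = 141
O→Y→Q→W→A→G→E→O: 8+20+29+27+30+25+4 = 143
… (352 more)
O→Y→W→G→A→Q→E→O: 8+9+4+30+19+8+4 = 82  ← best
The minimum is 82.
One optimal route: O → Y → W → G → A → Q → E → O (or its reverse).

Shortest round trip = 82.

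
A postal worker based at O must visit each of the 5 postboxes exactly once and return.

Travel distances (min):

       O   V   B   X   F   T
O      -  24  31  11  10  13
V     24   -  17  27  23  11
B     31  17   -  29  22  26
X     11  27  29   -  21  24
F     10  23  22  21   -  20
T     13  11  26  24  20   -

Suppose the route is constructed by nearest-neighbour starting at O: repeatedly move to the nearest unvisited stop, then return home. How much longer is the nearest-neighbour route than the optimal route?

Excess over optimum: 3 min.

O: F=10, X=11, T=13, V=24, B=31 ⇒ F
F: T=20, X=21, B=22, V=23 ⇒ T
T: V=11, X=24, B=26 ⇒ V
V: B=17, X=27 ⇒ B
B: X=29 ⇒ X
NN route O → F → T → V → B → X → O costs 98.
Optimal: O → X → F → B → V → T → O costs 95 (by enumerating all 60 distinct tours).
Excess = 98 − 95 = 3.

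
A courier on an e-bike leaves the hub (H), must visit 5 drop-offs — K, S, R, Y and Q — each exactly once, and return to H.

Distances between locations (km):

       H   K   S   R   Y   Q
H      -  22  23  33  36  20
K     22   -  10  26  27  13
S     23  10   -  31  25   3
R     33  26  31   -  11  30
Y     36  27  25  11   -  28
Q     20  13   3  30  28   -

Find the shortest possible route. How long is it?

With 5 stops there are 5!/2 = 60 distinct round trips (a route and its reverse cost the same).
H - K - S - R - Y - Q - H: 22+10+31+11+28+20 = 122
H - K - S - R - Q - Y - H: 22+10+31+30+28+36 = 157
H - K - S - Y - R - Q - H: 22+10+25+11+30+20 = 118
H - K - S - Y - Q - R - H: 22+10+25+28+30+33 = 148
H - K - S - Q - R - Y - H: 22+10+3+30+11+36 = 112
H - K - S - Q - Y - R - H: 22+10+3+28+11+33 = 107
H - K - R - S - Y - Q - H: 22+26+31+25+28+20 = 152
H - K - R - S - Q - Y - H: 22+26+31+3+28+36 = 146
H - K - R - Y - S - Q - H: 22+26+11+25+3+20 = 107
H - K - R - Y - Q - S - H: 22+26+11+28+3+23 = 113
H - K - R - Q - S - Y - H: 22+26+30+3+25+36 = 142
H - K - R - Q - Y - S - H: 22+26+30+28+25+23 = 154
H - K - Y - S - R - Q - H: 22+27+25+31+30+20 = 155
H - K - Y - S - Q - R - H: 22+27+25+3+30+33 = 140
… (46 more)
H - R - Y - K - S - Q - H: 33+11+27+10+3+20 = 104  ← best
The minimum is 104.
One optimal route: H → R → Y → K → S → Q → H (or its reverse).

104 km — the shortest possible round trip.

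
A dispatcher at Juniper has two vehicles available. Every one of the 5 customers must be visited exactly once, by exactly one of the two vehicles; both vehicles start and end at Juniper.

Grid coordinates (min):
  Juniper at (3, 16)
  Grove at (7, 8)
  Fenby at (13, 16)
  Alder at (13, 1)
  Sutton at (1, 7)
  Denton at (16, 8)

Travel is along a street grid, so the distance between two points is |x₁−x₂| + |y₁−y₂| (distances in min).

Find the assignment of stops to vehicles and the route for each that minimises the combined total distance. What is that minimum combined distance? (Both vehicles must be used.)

78 min — the smallest possible combined total.

There are 2^4 − 1 = 15 ways to divide the 5 stops into two non-empty groups. For each, the best each vehicle can do is its own shortest tour through its group:
  {Grove} + {Fenby, Alder, Sutton, Denton}: 24 + 60 = 84
  {Fenby} + {Grove, Alder, Sutton, Denton}: 20 + 60 = 80
  {Grove, Fenby} + {Alder, Sutton, Denton}: 36 + 60 = 96
  {Alder} + {Grove, Fenby, Sutton, Denton}: 50 + 48 = 98
  {Grove, Alder} + {Fenby, Sutton, Denton}: 50 + 48 = 98
  {Fenby, Alder} + {Grove, Sutton, Denton}: 50 + 48 = 98
  … (15 splits in total)
  {Sutton} + {Grove, Fenby, Alder, Denton}: 22 + 56 = 78  ← best
Best: vehicle 1 Juniper → Sutton → Juniper = 22; vehicle 2 Juniper → Grove → Alder → Denton → Fenby → Juniper = 56; combined 78.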